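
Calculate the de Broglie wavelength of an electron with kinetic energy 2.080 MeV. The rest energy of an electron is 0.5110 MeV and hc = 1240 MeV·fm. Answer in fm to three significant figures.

λ = 488 fm

Total energy E = KE + m₀c² = 2.080 + 0.5110 = 2.5910 MeV.
(pc)² = E² − (m₀c²)² = (2.5910)² − (0.5110)² = 6.452 MeV², so pc = 2.540 MeV.
λ = hc/(pc) = 1240 MeV·fm / 2.540 MeV = 488 fm.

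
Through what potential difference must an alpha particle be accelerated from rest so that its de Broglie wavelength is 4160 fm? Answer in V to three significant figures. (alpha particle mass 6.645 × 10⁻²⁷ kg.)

V = 5.96 V

p = h/λ = 6.626 × 10⁻³⁴ / 4.160 × 10⁻¹² = 1.593 × 10⁻²² kg·m/s.
KE = p²/(2m) = 1.909 × 10⁻¹⁸ J.
V = KE/2e = 1.909 × 10⁻¹⁸ / (2 × 1.602 × 10⁻¹⁹) = 5.96 V.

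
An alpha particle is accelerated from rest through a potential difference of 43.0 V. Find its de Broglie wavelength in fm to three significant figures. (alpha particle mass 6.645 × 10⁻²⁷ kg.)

KE = 2eV = 2 × 1.602 × 10⁻¹⁹ × 43.00 = 1.378 × 10⁻¹⁷ J.
p = √(2mKE) = √(2 × 6.645 × 10⁻²⁷ × 1.378 × 10⁻¹⁷) = 4.279 × 10⁻²² kg·m/s.
λ = h/p = 6.626 × 10⁻³⁴ / 4.279 × 10⁻²² = 1.55 × 10⁻¹² m = 1550 fm.

λ = 1550 fm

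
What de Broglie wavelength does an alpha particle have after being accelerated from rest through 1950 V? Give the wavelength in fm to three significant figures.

λ = 230 fm

KE = 2eV = 2 × 1.602 × 10⁻¹⁹ × 1950 = 6.248 × 10⁻¹⁶ J.
p = √(2mKE) = √(2 × 6.645 × 10⁻²⁷ × 6.248 × 10⁻¹⁶) = 2.882 × 10⁻²¹ kg·m/s.
λ = h/p = 6.626 × 10⁻³⁴ / 2.882 × 10⁻²¹ = 2.30 × 10⁻¹³ m = 230 fm.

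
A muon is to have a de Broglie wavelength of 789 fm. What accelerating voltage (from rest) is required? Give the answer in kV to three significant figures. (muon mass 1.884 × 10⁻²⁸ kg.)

p = h/λ = 6.626 × 10⁻³⁴ / 7.890 × 10⁻¹³ = 8.398 × 10⁻²² kg·m/s.
KE = p²/(2m) = 1.872 × 10⁻¹⁵ J.
V = KE/e = 1.872 × 10⁻¹⁵ / (1.602 × 10⁻¹⁹) = 11.7 kV.

V = 11.7 kV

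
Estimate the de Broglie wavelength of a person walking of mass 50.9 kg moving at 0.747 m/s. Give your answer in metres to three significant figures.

p = mv = 50.9 × 0.747 = 3.802 × 10¹ kg·m/s.
λ = h/p = 6.626 × 10⁻³⁴ / 3.802 × 10¹ = 1.74 × 10⁻³⁵ m.

λ = 1.74 × 10⁻³⁵ m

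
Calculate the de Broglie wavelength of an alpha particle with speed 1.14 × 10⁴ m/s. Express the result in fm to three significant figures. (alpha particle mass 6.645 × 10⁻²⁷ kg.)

p = mv = 6.645 × 10⁻²⁷ × 1.14 × 10⁴ = 7.575 × 10⁻²³ kg·m/s.
λ = h/p = 6.626 × 10⁻³⁴ / 7.575 × 10⁻²³ = 8.75 × 10⁻¹² m = 8750 fm.

λ = 8750 fm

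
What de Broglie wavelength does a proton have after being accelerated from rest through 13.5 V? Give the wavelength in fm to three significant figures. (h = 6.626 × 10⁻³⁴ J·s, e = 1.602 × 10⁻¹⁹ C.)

KE = eV = 1.602 × 10⁻¹⁹ × 13.50 = 2.163 × 10⁻¹⁸ J.
p = √(2mKE) = √(2 × 1.673 × 10⁻²⁷ × 2.163 × 10⁻¹⁸) = 8.507 × 10⁻²³ kg·m/s.
λ = h/p = 6.626 × 10⁻³⁴ / 8.507 × 10⁻²³ = 7.79 × 10⁻¹² m = 7790 fm.

λ = 7790 fm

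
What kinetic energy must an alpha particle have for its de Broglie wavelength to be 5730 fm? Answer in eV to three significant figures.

p = h/λ = 6.626 × 10⁻³⁴ / 5.730 × 10⁻¹² = 1.156 × 10⁻²² kg·m/s.
KE = p²/(2m) = (1.156 × 10⁻²²)² / (2 × 6.645 × 10⁻²⁷) = 1.006 × 10⁻¹⁸ J = 6.28 eV.

KE = 6.28 eV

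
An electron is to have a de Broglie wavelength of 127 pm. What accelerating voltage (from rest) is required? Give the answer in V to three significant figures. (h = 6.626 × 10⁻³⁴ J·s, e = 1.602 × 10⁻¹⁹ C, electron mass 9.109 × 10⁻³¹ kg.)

p = h/λ = 6.626 × 10⁻³⁴ / 1.270 × 10⁻¹⁰ = 5.217 × 10⁻²⁴ kg·m/s.
KE = p²/(2m) = 1.494 × 10⁻¹⁷ J.
V = KE/e = 1.494 × 10⁻¹⁷ / (1.602 × 10⁻¹⁹) = 93.3 V.

V = 93.3 V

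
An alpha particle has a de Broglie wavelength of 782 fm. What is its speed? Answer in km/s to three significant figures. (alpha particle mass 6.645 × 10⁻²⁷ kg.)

p = h/λ = 6.626 × 10⁻³⁴ / 7.820 × 10⁻¹³ = 8.473 × 10⁻²² kg·m/s.
v = p/m = 8.473 × 10⁻²² / 6.645 × 10⁻²⁷ = 1.28 × 10⁵ m/s = 128 km/s.

v = 128 km/s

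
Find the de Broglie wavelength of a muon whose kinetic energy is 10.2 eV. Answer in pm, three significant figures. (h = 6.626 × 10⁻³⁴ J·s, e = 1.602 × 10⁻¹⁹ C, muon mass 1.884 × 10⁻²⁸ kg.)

KE = 10.2 eV = 1.634 × 10⁻¹⁸ J.
p = √(2mKE) = √(2 × 1.884 × 10⁻²⁸ × 1.634 × 10⁻¹⁸) = 2.481 × 10⁻²³ kg·m/s.
λ = h/p = 6.626 × 10⁻³⁴ / 2.481 × 10⁻²³ = 2.67 × 10⁻¹¹ m = 26.7 pm.

λ = 26.7 pm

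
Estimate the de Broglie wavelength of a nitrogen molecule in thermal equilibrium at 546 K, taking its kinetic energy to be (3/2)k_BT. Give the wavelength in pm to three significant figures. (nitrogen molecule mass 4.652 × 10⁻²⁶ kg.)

λ = 20.4 pm

KE = (3/2)k_BT = 1.5 × 1.381 × 10⁻²³ × 546 = 1.131 × 10⁻²⁰ J.
p = √(2mKE) = √(2 × 4.652 × 10⁻²⁶ × 1.131 × 10⁻²⁰) = 3.244 × 10⁻²³ kg·m/s.
λ = h/p = 2.04 × 10⁻¹¹ m = 20.4 pm.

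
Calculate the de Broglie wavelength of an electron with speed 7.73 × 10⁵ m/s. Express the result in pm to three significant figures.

λ = 941 pm

p = mv = 9.109 × 10⁻³¹ × 7.73 × 10⁵ = 7.041 × 10⁻²⁵ kg·m/s.
λ = h/p = 6.626 × 10⁻³⁴ / 7.041 × 10⁻²⁵ = 9.41 × 10⁻¹⁰ m = 941 pm.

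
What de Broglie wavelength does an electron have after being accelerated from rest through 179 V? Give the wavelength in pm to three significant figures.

λ = 91.7 pm

KE = eV = 1.602 × 10⁻¹⁹ × 179.0 = 2.868 × 10⁻¹⁷ J.
p = √(2mKE) = √(2 × 9.109 × 10⁻³¹ × 2.868 × 10⁻¹⁷) = 7.228 × 10⁻²⁴ kg·m/s.
λ = h/p = 6.626 × 10⁻³⁴ / 7.228 × 10⁻²⁴ = 9.17 × 10⁻¹¹ m = 91.7 pm.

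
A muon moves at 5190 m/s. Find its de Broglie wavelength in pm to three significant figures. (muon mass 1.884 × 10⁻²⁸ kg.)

λ = 678 pm

p = mv = 1.884 × 10⁻²⁸ × 5190 = 9.778 × 10⁻²⁵ kg·m/s.
λ = h/p = 6.626 × 10⁻³⁴ / 9.778 × 10⁻²⁵ = 6.78 × 10⁻¹⁰ m = 678 pm.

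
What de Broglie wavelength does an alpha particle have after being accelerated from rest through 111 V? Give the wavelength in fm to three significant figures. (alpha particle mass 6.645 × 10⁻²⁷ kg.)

λ = 964 fm

KE = 2eV = 2 × 1.602 × 10⁻¹⁹ × 111.0 = 3.556 × 10⁻¹⁷ J.
p = √(2mKE) = √(2 × 6.645 × 10⁻²⁷ × 3.556 × 10⁻¹⁷) = 6.875 × 10⁻²² kg·m/s.
λ = h/p = 6.626 × 10⁻³⁴ / 6.875 × 10⁻²² = 9.64 × 10⁻¹³ m = 964 fm.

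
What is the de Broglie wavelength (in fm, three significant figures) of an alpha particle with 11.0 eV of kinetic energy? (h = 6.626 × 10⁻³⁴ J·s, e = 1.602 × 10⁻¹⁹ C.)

KE = 11.0 eV = 1.762 × 10⁻¹⁸ J.
p = √(2mKE) = √(2 × 6.645 × 10⁻²⁷ × 1.762 × 10⁻¹⁸) = 1.530 × 10⁻²² kg·m/s.
λ = h/p = 6.626 × 10⁻³⁴ / 1.530 × 10⁻²² = 4.33 × 10⁻¹² m = 4330 fm.

λ = 4330 fm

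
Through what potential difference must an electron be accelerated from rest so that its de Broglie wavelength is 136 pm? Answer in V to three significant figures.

p = h/λ = 6.626 × 10⁻³⁴ / 1.360 × 10⁻¹⁰ = 4.872 × 10⁻²⁴ kg·m/s.
KE = p²/(2m) = 1.303 × 10⁻¹⁷ J.
V = KE/e = 1.303 × 10⁻¹⁷ / (1.602 × 10⁻¹⁹) = 81.3 V.

V = 81.3 V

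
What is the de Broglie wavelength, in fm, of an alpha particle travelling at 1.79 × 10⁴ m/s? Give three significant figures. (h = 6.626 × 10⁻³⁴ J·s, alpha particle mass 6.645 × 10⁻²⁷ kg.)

p = mv = 6.645 × 10⁻²⁷ × 1.79 × 10⁴ = 1.189 × 10⁻²² kg·m/s.
λ = h/p = 6.626 × 10⁻³⁴ / 1.189 × 10⁻²² = 5.57 × 10⁻¹² m = 5570 fm.

λ = 5570 fm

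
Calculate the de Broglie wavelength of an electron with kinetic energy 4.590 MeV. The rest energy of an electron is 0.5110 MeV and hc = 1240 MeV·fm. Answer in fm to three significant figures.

λ = 244 fm

Total energy E = KE + m₀c² = 4.590 + 0.5110 = 5.1010 MeV.
(pc)² = E² − (m₀c²)² = (5.1010)² − (0.5110)² = 25.76 MeV², so pc = 5.075 MeV.
λ = hc/(pc) = 1240 MeV·fm / 5.075 MeV = 244 fm.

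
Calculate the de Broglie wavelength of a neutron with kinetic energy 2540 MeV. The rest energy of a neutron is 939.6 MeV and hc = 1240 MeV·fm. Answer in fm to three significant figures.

Total energy E = KE + m₀c² = 2540 + 939.6 = 3479.6 MeV.
(pc)² = E² − (m₀c²)² = (3479.6)² − (939.6)² = 1.122 × 10⁷ MeV², so pc = 3350 MeV.
λ = hc/(pc) = 1240 MeV·fm / 3350 MeV = 0.370 fm.

λ = 0.370 fm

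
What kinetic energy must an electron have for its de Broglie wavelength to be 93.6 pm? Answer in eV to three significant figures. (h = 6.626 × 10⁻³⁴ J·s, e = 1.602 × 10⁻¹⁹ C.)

KE = 172 eV

p = h/λ = 6.626 × 10⁻³⁴ / 9.360 × 10⁻¹¹ = 7.079 × 10⁻²⁴ kg·m/s.
KE = p²/(2m) = (7.079 × 10⁻²⁴)² / (2 × 9.109 × 10⁻³¹) = 2.751 × 10⁻¹⁷ J = 172 eV.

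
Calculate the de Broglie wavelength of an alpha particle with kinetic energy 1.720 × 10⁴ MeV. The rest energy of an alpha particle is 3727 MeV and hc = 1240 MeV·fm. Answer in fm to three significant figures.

λ = 0.0602 fm

Total energy E = KE + m₀c² = 1.720 × 10⁴ + 3727 = 20927 MeV.
(pc)² = E² − (m₀c²)² = (20927)² − (3727)² = 4.240 × 10⁸ MeV², so pc = 2.059 × 10⁴ MeV.
λ = hc/(pc) = 1240 MeV·fm / 2.059 × 10⁴ MeV = 0.0602 fm.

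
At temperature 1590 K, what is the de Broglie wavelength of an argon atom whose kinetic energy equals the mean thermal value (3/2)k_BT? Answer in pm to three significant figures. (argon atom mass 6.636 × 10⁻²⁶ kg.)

λ = 10.0 pm

KE = (3/2)k_BT = 1.5 × 1.381 × 10⁻²³ × 1590 = 3.294 × 10⁻²⁰ J.
p = √(2mKE) = √(2 × 6.636 × 10⁻²⁶ × 3.294 × 10⁻²⁰) = 6.612 × 10⁻²³ kg·m/s.
λ = h/p = 1.00 × 10⁻¹¹ m = 10.0 pm.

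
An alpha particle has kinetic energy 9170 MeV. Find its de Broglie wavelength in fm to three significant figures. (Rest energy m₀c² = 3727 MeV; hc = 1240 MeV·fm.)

Total energy E = KE + m₀c² = 9170 + 3727 = 12897 MeV.
(pc)² = E² − (m₀c²)² = (12897)² − (3727)² = 1.524 × 10⁸ MeV², so pc = 1.235 × 10⁴ MeV.
λ = hc/(pc) = 1240 MeV·fm / 1.235 × 10⁴ MeV = 0.100 fm.

λ = 0.100 fm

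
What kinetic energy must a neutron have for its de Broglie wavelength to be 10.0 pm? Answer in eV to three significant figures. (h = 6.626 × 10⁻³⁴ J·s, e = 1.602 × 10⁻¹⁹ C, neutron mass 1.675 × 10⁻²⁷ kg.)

KE = 8.18 eV

p = h/λ = 6.626 × 10⁻³⁴ / 1.000 × 10⁻¹¹ = 6.626 × 10⁻²³ kg·m/s.
KE = p²/(2m) = (6.626 × 10⁻²³)² / (2 × 1.675 × 10⁻²⁷) = 1.311 × 10⁻¹⁸ J = 8.18 eV.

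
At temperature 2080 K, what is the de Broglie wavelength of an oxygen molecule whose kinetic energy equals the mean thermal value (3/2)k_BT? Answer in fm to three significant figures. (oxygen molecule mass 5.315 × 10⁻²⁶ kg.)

KE = (3/2)k_BT = 1.5 × 1.381 × 10⁻²³ × 2080 = 4.309 × 10⁻²⁰ J.
p = √(2mKE) = √(2 × 5.315 × 10⁻²⁶ × 4.309 × 10⁻²⁰) = 6.768 × 10⁻²³ kg·m/s.
λ = h/p = 9.79 × 10⁻¹² m = 9790 fm.

λ = 9790 fm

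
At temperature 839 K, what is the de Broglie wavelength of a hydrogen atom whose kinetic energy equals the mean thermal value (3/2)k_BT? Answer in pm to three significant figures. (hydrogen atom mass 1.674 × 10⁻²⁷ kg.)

KE = (3/2)k_BT = 1.5 × 1.381 × 10⁻²³ × 839 = 1.738 × 10⁻²⁰ J.
p = √(2mKE) = √(2 × 1.674 × 10⁻²⁷ × 1.738 × 10⁻²⁰) = 7.628 × 10⁻²⁴ kg·m/s.
λ = h/p = 8.69 × 10⁻¹¹ m = 86.9 pm.

λ = 86.9 pm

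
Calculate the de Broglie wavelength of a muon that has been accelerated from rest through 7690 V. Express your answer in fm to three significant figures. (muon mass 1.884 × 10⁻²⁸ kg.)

KE = eV = 1.602 × 10⁻¹⁹ × 7690 = 1.232 × 10⁻¹⁵ J.
p = √(2mKE) = √(2 × 1.884 × 10⁻²⁸ × 1.232 × 10⁻¹⁵) = 6.813 × 10⁻²² kg·m/s.
λ = h/p = 6.626 × 10⁻³⁴ / 6.813 × 10⁻²² = 9.73 × 10⁻¹³ m = 973 fm.

λ = 973 fm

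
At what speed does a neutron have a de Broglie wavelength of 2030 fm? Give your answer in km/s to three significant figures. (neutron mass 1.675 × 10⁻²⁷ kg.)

p = h/λ = 6.626 × 10⁻³⁴ / 2.030 × 10⁻¹² = 3.264 × 10⁻²² kg·m/s.
v = p/m = 3.264 × 10⁻²² / 1.675 × 10⁻²⁷ = 1.95 × 10⁵ m/s = 195 km/s.

v = 195 km/s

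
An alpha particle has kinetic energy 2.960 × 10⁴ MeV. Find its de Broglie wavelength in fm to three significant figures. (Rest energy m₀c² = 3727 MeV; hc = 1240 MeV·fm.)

λ = 0.0374 fm

Total energy E = KE + m₀c² = 2.960 × 10⁴ + 3727 = 33327 MeV.
(pc)² = E² − (m₀c²)² = (33327)² − (3727)² = 1.097 × 10⁹ MeV², so pc = 3.312 × 10⁴ MeV.
λ = hc/(pc) = 1240 MeV·fm / 3.312 × 10⁴ MeV = 0.0374 fm.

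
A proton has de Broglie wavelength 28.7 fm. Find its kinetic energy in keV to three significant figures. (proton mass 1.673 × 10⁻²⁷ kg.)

KE = 994 keV

p = h/λ = 6.626 × 10⁻³⁴ / 2.870 × 10⁻¹⁴ = 2.309 × 10⁻²⁰ kg·m/s.
KE = p²/(2m) = (2.309 × 10⁻²⁰)² / (2 × 1.673 × 10⁻²⁷) = 1.593 × 10⁻¹³ J = 994 keV.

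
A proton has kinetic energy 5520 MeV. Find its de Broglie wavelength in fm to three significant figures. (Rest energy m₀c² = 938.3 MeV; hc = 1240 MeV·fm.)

Total energy E = KE + m₀c² = 5520 + 938.3 = 6458.3 MeV.
(pc)² = E² − (m₀c²)² = (6458.3)² − (938.3)² = 4.083 × 10⁷ MeV², so pc = 6390 MeV.
λ = hc/(pc) = 1240 MeV·fm / 6390 MeV = 0.194 fm.

λ = 0.194 fm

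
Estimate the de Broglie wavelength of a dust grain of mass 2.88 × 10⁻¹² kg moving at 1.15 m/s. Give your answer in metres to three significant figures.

p = mv = 2.88 × 10⁻¹² × 1.15 = 3.312 × 10⁻¹² kg·m/s.
λ = h/p = 6.626 × 10⁻³⁴ / 3.312 × 10⁻¹² = 2.00 × 10⁻²² m.

λ = 2.00 × 10⁻²² m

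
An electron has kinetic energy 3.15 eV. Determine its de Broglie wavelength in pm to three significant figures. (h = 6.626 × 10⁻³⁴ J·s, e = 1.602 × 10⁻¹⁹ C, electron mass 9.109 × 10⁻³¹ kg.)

λ = 691 pm

KE = 3.15 eV = 5.046 × 10⁻¹⁹ J.
p = √(2mKE) = √(2 × 9.109 × 10⁻³¹ × 5.046 × 10⁻¹⁹) = 9.588 × 10⁻²⁵ kg·m/s.
λ = h/p = 6.626 × 10⁻³⁴ / 9.588 × 10⁻²⁵ = 6.91 × 10⁻¹⁰ m = 691 pm.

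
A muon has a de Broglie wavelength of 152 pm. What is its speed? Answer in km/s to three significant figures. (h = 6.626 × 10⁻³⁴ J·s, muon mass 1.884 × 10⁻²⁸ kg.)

v = 23.1 km/s

p = h/λ = 6.626 × 10⁻³⁴ / 1.520 × 10⁻¹⁰ = 4.359 × 10⁻²⁴ kg·m/s.
v = p/m = 4.359 × 10⁻²⁴ / 1.884 × 10⁻²⁸ = 2.31 × 10⁴ m/s = 23.1 km/s.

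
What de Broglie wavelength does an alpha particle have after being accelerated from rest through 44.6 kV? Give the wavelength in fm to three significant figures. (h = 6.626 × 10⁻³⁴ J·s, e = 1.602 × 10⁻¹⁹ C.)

λ = 48.1 fm

KE = 2eV = 2 × 1.602 × 10⁻¹⁹ × 4.460 × 10⁴ = 1.429 × 10⁻¹⁴ J.
p = √(2mKE) = √(2 × 6.645 × 10⁻²⁷ × 1.429 × 10⁻¹⁴) = 1.378 × 10⁻²⁰ kg·m/s.
λ = h/p = 6.626 × 10⁻³⁴ / 1.378 × 10⁻²⁰ = 4.81 × 10⁻¹⁴ m = 48.1 fm.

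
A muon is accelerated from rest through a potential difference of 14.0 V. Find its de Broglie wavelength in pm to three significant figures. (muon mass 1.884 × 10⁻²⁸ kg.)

KE = eV = 1.602 × 10⁻¹⁹ × 14.00 = 2.243 × 10⁻¹⁸ J.
p = √(2mKE) = √(2 × 1.884 × 10⁻²⁸ × 2.243 × 10⁻¹⁸) = 2.907 × 10⁻²³ kg·m/s.
λ = h/p = 6.626 × 10⁻³⁴ / 2.907 × 10⁻²³ = 2.28 × 10⁻¹¹ m = 22.8 pm.

λ = 22.8 pm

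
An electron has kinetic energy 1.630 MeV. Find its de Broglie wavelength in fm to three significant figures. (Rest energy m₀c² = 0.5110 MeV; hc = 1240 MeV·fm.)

λ = 596 fm

Total energy E = KE + m₀c² = 1.630 + 0.5110 = 2.1410 MeV.
(pc)² = E² − (m₀c²)² = (2.1410)² − (0.5110)² = 4.323 MeV², so pc = 2.079 MeV.
λ = hc/(pc) = 1240 MeV·fm / 2.079 MeV = 596 fm.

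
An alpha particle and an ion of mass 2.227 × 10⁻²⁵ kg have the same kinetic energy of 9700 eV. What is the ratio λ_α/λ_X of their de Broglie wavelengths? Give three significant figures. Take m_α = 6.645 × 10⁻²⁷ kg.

λ_α/λ_X = 5.79

At fixed KE, p = √(2mKE) so λ = h/p ∝ 1/√m.
λ_α/λ_X = √(m_X/m_α) = √(2.227 × 10⁻²⁵/6.645 × 10⁻²⁷) = √(33.51) = 5.79.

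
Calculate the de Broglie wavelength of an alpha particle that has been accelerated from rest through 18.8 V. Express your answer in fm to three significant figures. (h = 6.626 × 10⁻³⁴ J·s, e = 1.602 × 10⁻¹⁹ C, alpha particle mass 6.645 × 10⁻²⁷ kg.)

KE = 2eV = 2 × 1.602 × 10⁻¹⁹ × 18.80 = 6.024 × 10⁻¹⁸ J.
p = √(2mKE) = √(2 × 6.645 × 10⁻²⁷ × 6.024 × 10⁻¹⁸) = 2.829 × 10⁻²² kg·m/s.
λ = h/p = 6.626 × 10⁻³⁴ / 2.829 × 10⁻²² = 2.34 × 10⁻¹² m = 2340 fm.

λ = 2340 fm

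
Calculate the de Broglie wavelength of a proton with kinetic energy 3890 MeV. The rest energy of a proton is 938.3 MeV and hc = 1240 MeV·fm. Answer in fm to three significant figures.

Total energy E = KE + m₀c² = 3890 + 938.3 = 4828.3 MeV.
(pc)² = E² − (m₀c²)² = (4828.3)² − (938.3)² = 2.243 × 10⁷ MeV², so pc = 4736 MeV.
λ = hc/(pc) = 1240 MeV·fm / 4736 MeV = 0.262 fm.

λ = 0.262 fm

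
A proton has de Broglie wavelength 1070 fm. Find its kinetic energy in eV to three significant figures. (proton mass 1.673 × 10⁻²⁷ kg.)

p = h/λ = 6.626 × 10⁻³⁴ / 1.070 × 10⁻¹² = 6.193 × 10⁻²² kg·m/s.
KE = p²/(2m) = (6.193 × 10⁻²²)² / (2 × 1.673 × 10⁻²⁷) = 1.146 × 10⁻¹⁶ J = 715 eV.

KE = 715 eV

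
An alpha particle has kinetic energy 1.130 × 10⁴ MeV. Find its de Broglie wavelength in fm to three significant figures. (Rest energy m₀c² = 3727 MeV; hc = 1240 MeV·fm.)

Total energy E = KE + m₀c² = 1.130 × 10⁴ + 3727 = 15027 MeV.
(pc)² = E² − (m₀c²)² = (15027)² − (3727)² = 2.119 × 10⁸ MeV², so pc = 1.456 × 10⁴ MeV.
λ = hc/(pc) = 1240 MeV·fm / 1.456 × 10⁴ MeV = 0.0852 fm.

λ = 0.0852 fm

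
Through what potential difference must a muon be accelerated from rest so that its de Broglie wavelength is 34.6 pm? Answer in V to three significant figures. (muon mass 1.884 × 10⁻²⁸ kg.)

p = h/λ = 6.626 × 10⁻³⁴ / 3.460 × 10⁻¹¹ = 1.915 × 10⁻²³ kg·m/s.
KE = p²/(2m) = 9.733 × 10⁻¹⁹ J.
V = KE/e = 9.733 × 10⁻¹⁹ / (1.602 × 10⁻¹⁹) = 6.08 V.

V = 6.08 V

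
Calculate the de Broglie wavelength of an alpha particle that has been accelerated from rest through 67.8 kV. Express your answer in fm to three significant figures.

λ = 39.0 fm

KE = 2eV = 2 × 1.602 × 10⁻¹⁹ × 6.780 × 10⁴ = 2.172 × 10⁻¹⁴ J.
p = √(2mKE) = √(2 × 6.645 × 10⁻²⁷ × 2.172 × 10⁻¹⁴) = 1.699 × 10⁻²⁰ kg·m/s.
λ = h/p = 6.626 × 10⁻³⁴ / 1.699 × 10⁻²⁰ = 3.90 × 10⁻¹⁴ m = 39.0 fm.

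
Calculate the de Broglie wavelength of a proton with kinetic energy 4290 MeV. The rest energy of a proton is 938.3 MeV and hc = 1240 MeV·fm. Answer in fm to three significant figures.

Total energy E = KE + m₀c² = 4290 + 938.3 = 5228.3 MeV.
(pc)² = E² − (m₀c²)² = (5228.3)² − (938.3)² = 2.645 × 10⁷ MeV², so pc = 5143 MeV.
λ = hc/(pc) = 1240 MeV·fm / 5143 MeV = 0.241 fm.

λ = 0.241 fm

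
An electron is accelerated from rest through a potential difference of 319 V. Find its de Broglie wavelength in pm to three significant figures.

KE = eV = 1.602 × 10⁻¹⁹ × 319.0 = 5.110 × 10⁻¹⁷ J.
p = √(2mKE) = √(2 × 9.109 × 10⁻³¹ × 5.110 × 10⁻¹⁷) = 9.649 × 10⁻²⁴ kg·m/s.
λ = h/p = 6.626 × 10⁻³⁴ / 9.649 × 10⁻²⁴ = 6.87 × 10⁻¹¹ m = 68.7 pm.

λ = 68.7 pm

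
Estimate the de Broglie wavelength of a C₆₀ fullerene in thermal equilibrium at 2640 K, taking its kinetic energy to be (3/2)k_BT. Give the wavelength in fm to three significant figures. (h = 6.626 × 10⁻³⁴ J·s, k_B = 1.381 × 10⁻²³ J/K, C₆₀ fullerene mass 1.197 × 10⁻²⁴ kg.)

λ = 1830 fm

KE = (3/2)k_BT = 1.5 × 1.381 × 10⁻²³ × 2640 = 5.469 × 10⁻²⁰ J.
p = √(2mKE) = √(2 × 1.197 × 10⁻²⁴ × 5.469 × 10⁻²⁰) = 3.618 × 10⁻²² kg·m/s.
λ = h/p = 1.83 × 10⁻¹² m = 1830 fm.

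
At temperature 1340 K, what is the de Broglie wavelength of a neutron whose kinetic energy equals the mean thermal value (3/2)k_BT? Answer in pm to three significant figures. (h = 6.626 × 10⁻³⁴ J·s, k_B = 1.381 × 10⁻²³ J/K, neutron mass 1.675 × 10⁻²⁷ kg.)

KE = (3/2)k_BT = 1.5 × 1.381 × 10⁻²³ × 1340 = 2.776 × 10⁻²⁰ J.
p = √(2mKE) = √(2 × 1.675 × 10⁻²⁷ × 2.776 × 10⁻²⁰) = 9.643 × 10⁻²⁴ kg·m/s.
λ = h/p = 6.87 × 10⁻¹¹ m = 68.7 pm.

λ = 68.7 pm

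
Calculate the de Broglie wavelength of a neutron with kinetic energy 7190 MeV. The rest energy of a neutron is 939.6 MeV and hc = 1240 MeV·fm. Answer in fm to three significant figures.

Total energy E = KE + m₀c² = 7190 + 939.6 = 8129.6 MeV.
(pc)² = E² − (m₀c²)² = (8129.6)² − (939.6)² = 6.521 × 10⁷ MeV², so pc = 8075 MeV.
λ = hc/(pc) = 1240 MeV·fm / 8075 MeV = 0.154 fm.

λ = 0.154 fm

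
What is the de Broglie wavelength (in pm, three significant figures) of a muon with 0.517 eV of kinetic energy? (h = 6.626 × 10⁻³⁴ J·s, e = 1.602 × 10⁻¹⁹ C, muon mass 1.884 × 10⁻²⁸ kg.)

λ = 119 pm

KE = 0.517 eV = 8.282 × 10⁻²⁰ J.
p = √(2mKE) = √(2 × 1.884 × 10⁻²⁸ × 8.282 × 10⁻²⁰) = 5.586 × 10⁻²⁴ kg·m/s.
λ = h/p = 6.626 × 10⁻³⁴ / 5.586 × 10⁻²⁴ = 1.19 × 10⁻¹⁰ m = 119 pm.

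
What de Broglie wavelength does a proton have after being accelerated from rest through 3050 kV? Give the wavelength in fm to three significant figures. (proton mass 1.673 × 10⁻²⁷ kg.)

λ = 16.4 fm

KE = eV = 1.602 × 10⁻¹⁹ × 3.050 × 10⁶ = 4.886 × 10⁻¹³ J.
p = √(2mKE) = √(2 × 1.673 × 10⁻²⁷ × 4.886 × 10⁻¹³) = 4.043 × 10⁻²⁰ kg·m/s.
λ = h/p = 6.626 × 10⁻³⁴ / 4.043 × 10⁻²⁰ = 1.64 × 10⁻¹⁴ m = 16.4 fm.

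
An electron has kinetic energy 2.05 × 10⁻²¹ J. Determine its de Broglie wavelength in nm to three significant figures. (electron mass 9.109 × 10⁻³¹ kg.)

p = √(2mKE) = √(2 × 9.109 × 10⁻³¹ × 2.050 × 10⁻²¹) = 6.111 × 10⁻²⁶ kg·m/s.
λ = h/p = 6.626 × 10⁻³⁴ / 6.111 × 10⁻²⁶ = 1.08 × 10⁻⁸ m = 10.8 nm.

λ = 10.8 nm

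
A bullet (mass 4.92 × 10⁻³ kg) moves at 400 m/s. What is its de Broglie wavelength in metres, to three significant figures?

p = mv = 4.92 × 10⁻³ × 400 = 1.968 kg·m/s.
λ = h/p = 6.626 × 10⁻³⁴ / 1.968 = 3.37 × 10⁻³⁴ m.

λ = 3.37 × 10⁻³⁴ m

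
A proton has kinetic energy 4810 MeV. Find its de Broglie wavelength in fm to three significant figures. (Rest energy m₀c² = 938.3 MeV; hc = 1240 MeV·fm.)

Total energy E = KE + m₀c² = 4810 + 938.3 = 5748.3 MeV.
(pc)² = E² − (m₀c²)² = (5748.3)² − (938.3)² = 3.216 × 10⁷ MeV², so pc = 5671 MeV.
λ = hc/(pc) = 1240 MeV·fm / 5671 MeV = 0.219 fm.

λ = 0.219 fm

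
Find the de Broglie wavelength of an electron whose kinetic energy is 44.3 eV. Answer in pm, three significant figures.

KE = 44.3 eV = 7.097 × 10⁻¹⁸ J.
p = √(2mKE) = √(2 × 9.109 × 10⁻³¹ × 7.097 × 10⁻¹⁸) = 3.596 × 10⁻²⁴ kg·m/s.
λ = h/p = 6.626 × 10⁻³⁴ / 3.596 × 10⁻²⁴ = 1.84 × 10⁻¹⁰ m = 184 pm.

λ = 184 pm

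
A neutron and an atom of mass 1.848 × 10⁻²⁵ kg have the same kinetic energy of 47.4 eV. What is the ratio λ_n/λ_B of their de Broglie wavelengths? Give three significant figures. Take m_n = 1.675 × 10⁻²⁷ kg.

λ_n/λ_B = 10.5

At fixed KE, p = √(2mKE) so λ = h/p ∝ 1/√m.
λ_n/λ_B = √(m_B/m_n) = √(1.848 × 10⁻²⁵/1.675 × 10⁻²⁷) = √(110.3) = 10.5.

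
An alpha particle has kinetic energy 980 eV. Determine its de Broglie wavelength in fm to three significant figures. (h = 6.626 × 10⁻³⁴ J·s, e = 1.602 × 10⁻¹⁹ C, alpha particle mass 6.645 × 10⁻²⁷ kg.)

KE = 980 eV = 1.570 × 10⁻¹⁶ J.
p = √(2mKE) = √(2 × 6.645 × 10⁻²⁷ × 1.570 × 10⁻¹⁶) = 1.444 × 10⁻²¹ kg·m/s.
λ = h/p = 6.626 × 10⁻³⁴ / 1.444 × 10⁻²¹ = 4.59 × 10⁻¹³ m = 459 fm.

λ = 459 fm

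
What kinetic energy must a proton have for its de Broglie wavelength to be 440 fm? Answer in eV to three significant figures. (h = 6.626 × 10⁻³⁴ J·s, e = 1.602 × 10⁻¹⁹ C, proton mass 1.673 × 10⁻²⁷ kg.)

KE = 4230 eV

p = h/λ = 6.626 × 10⁻³⁴ / 4.400 × 10⁻¹³ = 1.506 × 10⁻²¹ kg·m/s.
KE = p²/(2m) = (1.506 × 10⁻²¹)² / (2 × 1.673 × 10⁻²⁷) = 6.778 × 10⁻¹⁶ J = 4230 eV.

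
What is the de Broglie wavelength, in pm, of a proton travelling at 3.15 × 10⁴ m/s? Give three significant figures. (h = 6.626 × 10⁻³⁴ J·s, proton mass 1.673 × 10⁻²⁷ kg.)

λ = 12.6 pm

p = mv = 1.673 × 10⁻²⁷ × 3.15 × 10⁴ = 5.270 × 10⁻²³ kg·m/s.
λ = h/p = 6.626 × 10⁻³⁴ / 5.270 × 10⁻²³ = 1.26 × 10⁻¹¹ m = 12.6 pm.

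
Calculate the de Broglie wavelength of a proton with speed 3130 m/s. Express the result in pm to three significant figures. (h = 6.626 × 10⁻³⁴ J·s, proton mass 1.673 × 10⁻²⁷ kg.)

λ = 127 pm

p = mv = 1.673 × 10⁻²⁷ × 3130 = 5.236 × 10⁻²⁴ kg·m/s.
λ = h/p = 6.626 × 10⁻³⁴ / 5.236 × 10⁻²⁴ = 1.27 × 10⁻¹⁰ m = 127 pm.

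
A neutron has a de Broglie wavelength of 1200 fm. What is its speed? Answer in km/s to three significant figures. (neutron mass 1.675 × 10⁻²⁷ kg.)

v = 330 km/s

p = h/λ = 6.626 × 10⁻³⁴ / 1.200 × 10⁻¹² = 5.522 × 10⁻²² kg·m/s.
v = p/m = 5.522 × 10⁻²² / 1.675 × 10⁻²⁷ = 3.30 × 10⁵ m/s = 330 km/s.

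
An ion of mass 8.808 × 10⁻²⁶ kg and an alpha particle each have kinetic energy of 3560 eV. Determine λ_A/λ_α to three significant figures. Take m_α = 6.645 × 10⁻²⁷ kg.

λ_A/λ_α = 0.275

At fixed KE, p = √(2mKE) so λ = h/p ∝ 1/√m.
λ_A/λ_α = √(m_α/m_A) = √(6.645 × 10⁻²⁷/8.808 × 10⁻²⁶) = √(0.07544) = 0.275.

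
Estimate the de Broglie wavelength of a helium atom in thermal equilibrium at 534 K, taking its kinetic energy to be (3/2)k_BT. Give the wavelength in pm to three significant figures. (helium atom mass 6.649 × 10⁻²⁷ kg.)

λ = 54.6 pm

KE = (3/2)k_BT = 1.5 × 1.381 × 10⁻²³ × 534 = 1.106 × 10⁻²⁰ J.
p = √(2mKE) = √(2 × 6.649 × 10⁻²⁷ × 1.106 × 10⁻²⁰) = 1.213 × 10⁻²³ kg·m/s.
λ = h/p = 5.46 × 10⁻¹¹ m = 54.6 pm.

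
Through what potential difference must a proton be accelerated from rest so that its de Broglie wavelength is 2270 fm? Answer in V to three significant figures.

p = h/λ = 6.626 × 10⁻³⁴ / 2.270 × 10⁻¹² = 2.919 × 10⁻²² kg·m/s.
KE = p²/(2m) = 2.546 × 10⁻¹⁷ J.
V = KE/e = 2.546 × 10⁻¹⁷ / (1.602 × 10⁻¹⁹) = 159 V.

V = 159 V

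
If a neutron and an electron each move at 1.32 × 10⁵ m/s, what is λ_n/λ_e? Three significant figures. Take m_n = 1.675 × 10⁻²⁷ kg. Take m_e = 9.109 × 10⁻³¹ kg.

At fixed v, p = mv so λ = h/(mv) ∝ 1/m.
λ_n/λ_e = m_e/m_n = 9.109 × 10⁻³¹/1.675 × 10⁻²⁷ = 5.44 × 10⁻⁴.

λ_n/λ_e = 5.44 × 10⁻⁴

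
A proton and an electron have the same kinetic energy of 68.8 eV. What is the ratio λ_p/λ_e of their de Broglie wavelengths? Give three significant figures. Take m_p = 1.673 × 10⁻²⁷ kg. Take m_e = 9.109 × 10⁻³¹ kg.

At fixed KE, p = √(2mKE) so λ = h/p ∝ 1/√m.
λ_p/λ_e = √(m_e/m_p) = √(9.109 × 10⁻³¹/1.673 × 10⁻²⁷) = √(5.445 × 10⁻⁴) = 0.0233.

λ_p/λ_e = 0.0233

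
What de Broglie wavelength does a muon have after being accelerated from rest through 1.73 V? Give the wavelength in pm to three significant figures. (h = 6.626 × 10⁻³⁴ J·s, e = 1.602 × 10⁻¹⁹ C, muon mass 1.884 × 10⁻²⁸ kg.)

KE = eV = 1.602 × 10⁻¹⁹ × 1.730 = 2.771 × 10⁻¹⁹ J.
p = √(2mKE) = √(2 × 1.884 × 10⁻²⁸ × 2.771 × 10⁻¹⁹) = 1.022 × 10⁻²³ kg·m/s.
λ = h/p = 6.626 × 10⁻³⁴ / 1.022 × 10⁻²³ = 6.48 × 10⁻¹¹ m = 64.8 pm.

λ = 64.8 pm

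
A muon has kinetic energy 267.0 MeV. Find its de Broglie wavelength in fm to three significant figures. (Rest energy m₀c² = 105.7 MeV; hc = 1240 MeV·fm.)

Total energy E = KE + m₀c² = 267.0 + 105.7 = 372.7 MeV.
(pc)² = E² − (m₀c²)² = (372.7)² − (105.7)² = 1.277 × 10⁵ MeV², so pc = 357.4 MeV.
λ = hc/(pc) = 1240 MeV·fm / 357.4 MeV = 3.47 fm.

λ = 3.47 fm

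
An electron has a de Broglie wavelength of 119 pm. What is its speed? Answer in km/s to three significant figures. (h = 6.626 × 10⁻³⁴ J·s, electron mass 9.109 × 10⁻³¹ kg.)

v = 6110 km/s

p = h/λ = 6.626 × 10⁻³⁴ / 1.190 × 10⁻¹⁰ = 5.568 × 10⁻²⁴ kg·m/s.
v = p/m = 5.568 × 10⁻²⁴ / 9.109 × 10⁻³¹ = 6.11 × 10⁶ m/s = 6110 km/s.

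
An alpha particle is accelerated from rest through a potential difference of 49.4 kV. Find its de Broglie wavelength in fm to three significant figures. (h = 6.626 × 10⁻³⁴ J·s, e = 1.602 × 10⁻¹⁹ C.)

λ = 45.7 fm

KE = 2eV = 2 × 1.602 × 10⁻¹⁹ × 4.940 × 10⁴ = 1.583 × 10⁻¹⁴ J.
p = √(2mKE) = √(2 × 6.645 × 10⁻²⁷ × 1.583 × 10⁻¹⁴) = 1.450 × 10⁻²⁰ kg·m/s.
λ = h/p = 6.626 × 10⁻³⁴ / 1.450 × 10⁻²⁰ = 4.57 × 10⁻¹⁴ m = 45.7 fm.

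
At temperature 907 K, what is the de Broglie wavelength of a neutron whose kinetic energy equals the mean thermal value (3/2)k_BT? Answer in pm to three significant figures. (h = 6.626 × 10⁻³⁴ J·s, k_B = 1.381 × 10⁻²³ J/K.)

λ = 83.5 pm

KE = (3/2)k_BT = 1.5 × 1.381 × 10⁻²³ × 907 = 1.879 × 10⁻²⁰ J.
p = √(2mKE) = √(2 × 1.675 × 10⁻²⁷ × 1.879 × 10⁻²⁰) = 7.934 × 10⁻²⁴ kg·m/s.
λ = h/p = 8.35 × 10⁻¹¹ m = 83.5 pm.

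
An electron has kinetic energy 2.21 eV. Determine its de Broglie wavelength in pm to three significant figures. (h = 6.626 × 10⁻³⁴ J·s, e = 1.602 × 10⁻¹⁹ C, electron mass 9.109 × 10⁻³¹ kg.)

λ = 825 pm

KE = 2.21 eV = 3.540 × 10⁻¹⁹ J.
p = √(2mKE) = √(2 × 9.109 × 10⁻³¹ × 3.540 × 10⁻¹⁹) = 8.031 × 10⁻²⁵ kg·m/s.
λ = h/p = 6.626 × 10⁻³⁴ / 8.031 × 10⁻²⁵ = 8.25 × 10⁻¹⁰ m = 825 pm.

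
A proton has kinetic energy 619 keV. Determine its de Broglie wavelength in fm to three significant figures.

λ = 36.4 fm

KE = 619 keV = 9.916 × 10⁻¹⁴ J.
p = √(2mKE) = √(2 × 1.673 × 10⁻²⁷ × 9.916 × 10⁻¹⁴) = 1.822 × 10⁻²⁰ kg·m/s.
λ = h/p = 6.626 × 10⁻³⁴ / 1.822 × 10⁻²⁰ = 3.64 × 10⁻¹⁴ m = 36.4 fm.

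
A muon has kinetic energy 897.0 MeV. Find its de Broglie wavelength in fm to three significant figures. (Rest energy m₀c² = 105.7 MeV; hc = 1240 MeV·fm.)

Total energy E = KE + m₀c² = 897.0 + 105.7 = 1002.7 MeV.
(pc)² = E² − (m₀c²)² = (1002.7)² − (105.7)² = 9.942 × 10⁵ MeV², so pc = 997.1 MeV.
λ = hc/(pc) = 1240 MeV·fm / 997.1 MeV = 1.24 fm.

λ = 1.24 fm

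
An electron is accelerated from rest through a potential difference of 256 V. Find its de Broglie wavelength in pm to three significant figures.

KE = eV = 1.602 × 10⁻¹⁹ × 256.0 = 4.101 × 10⁻¹⁷ J.
p = √(2mKE) = √(2 × 9.109 × 10⁻³¹ × 4.101 × 10⁻¹⁷) = 8.644 × 10⁻²⁴ kg·m/s.
λ = h/p = 6.626 × 10⁻³⁴ / 8.644 × 10⁻²⁴ = 7.67 × 10⁻¹¹ m = 76.7 pm.

λ = 76.7 pm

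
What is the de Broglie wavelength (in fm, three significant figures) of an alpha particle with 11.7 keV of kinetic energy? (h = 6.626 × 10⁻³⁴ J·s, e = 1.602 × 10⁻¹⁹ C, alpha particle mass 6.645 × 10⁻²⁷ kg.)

KE = 11.7 keV = 1.874 × 10⁻¹⁵ J.
p = √(2mKE) = √(2 × 6.645 × 10⁻²⁷ × 1.874 × 10⁻¹⁵) = 4.991 × 10⁻²¹ kg·m/s.
λ = h/p = 6.626 × 10⁻³⁴ / 4.991 × 10⁻²¹ = 1.33 × 10⁻¹³ m = 133 fm.

λ = 133 fm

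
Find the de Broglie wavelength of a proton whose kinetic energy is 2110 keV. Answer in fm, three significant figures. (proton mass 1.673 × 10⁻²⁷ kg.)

KE = 2110 keV = 3.380 × 10⁻¹³ J.
p = √(2mKE) = √(2 × 1.673 × 10⁻²⁷ × 3.380 × 10⁻¹³) = 3.363 × 10⁻²⁰ kg·m/s.
λ = h/p = 6.626 × 10⁻³⁴ / 3.363 × 10⁻²⁰ = 1.97 × 10⁻¹⁴ m = 19.7 fm.

λ = 19.7 fm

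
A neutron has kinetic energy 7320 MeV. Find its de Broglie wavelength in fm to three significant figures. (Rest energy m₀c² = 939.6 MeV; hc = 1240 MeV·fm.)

λ = 0.151 fm

Total energy E = KE + m₀c² = 7320 + 939.6 = 8259.6 MeV.
(pc)² = E² − (m₀c²)² = (8259.6)² − (939.6)² = 6.734 × 10⁷ MeV², so pc = 8206 MeV.
λ = hc/(pc) = 1240 MeV·fm / 8206 MeV = 0.151 fm.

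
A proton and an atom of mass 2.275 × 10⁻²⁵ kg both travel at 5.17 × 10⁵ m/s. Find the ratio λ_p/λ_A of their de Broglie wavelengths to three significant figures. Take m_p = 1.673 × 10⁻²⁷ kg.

λ_p/λ_A = 136

At fixed v, p = mv so λ = h/(mv) ∝ 1/m.
λ_p/λ_A = m_A/m_p = 2.275 × 10⁻²⁵/1.673 × 10⁻²⁷ = 136.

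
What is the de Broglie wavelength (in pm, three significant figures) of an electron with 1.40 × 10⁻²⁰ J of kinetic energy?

λ = 4150 pm

p = √(2mKE) = √(2 × 9.109 × 10⁻³¹ × 1.400 × 10⁻²⁰) = 1.597 × 10⁻²⁵ kg·m/s.
λ = h/p = 6.626 × 10⁻³⁴ / 1.597 × 10⁻²⁵ = 4.15 × 10⁻⁹ m = 4150 pm.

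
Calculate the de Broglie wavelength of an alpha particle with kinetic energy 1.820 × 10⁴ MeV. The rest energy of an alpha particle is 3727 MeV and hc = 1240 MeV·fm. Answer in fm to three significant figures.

Total energy E = KE + m₀c² = 1.820 × 10⁴ + 3727 = 21927 MeV.
(pc)² = E² − (m₀c²)² = (21927)² − (3727)² = 4.669 × 10⁸ MeV², so pc = 2.161 × 10⁴ MeV.
λ = hc/(pc) = 1240 MeV·fm / 2.161 × 10⁴ MeV = 0.0574 fm.

λ = 0.0574 fm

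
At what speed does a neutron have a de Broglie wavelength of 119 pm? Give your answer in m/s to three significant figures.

v = 3320 m/s

p = h/λ = 6.626 × 10⁻³⁴ / 1.190 × 10⁻¹⁰ = 5.568 × 10⁻²⁴ kg·m/s.
v = p/m = 5.568 × 10⁻²⁴ / 1.675 × 10⁻²⁷ = 3.32 × 10³ m/s = 3320 m/s.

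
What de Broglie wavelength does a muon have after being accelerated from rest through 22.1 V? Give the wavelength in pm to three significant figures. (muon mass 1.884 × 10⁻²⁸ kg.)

λ = 18.1 pm

KE = eV = 1.602 × 10⁻¹⁹ × 22.10 = 3.540 × 10⁻¹⁸ J.
p = √(2mKE) = √(2 × 1.884 × 10⁻²⁸ × 3.540 × 10⁻¹⁸) = 3.652 × 10⁻²³ kg·m/s.
λ = h/p = 6.626 × 10⁻³⁴ / 3.652 × 10⁻²³ = 1.81 × 10⁻¹¹ m = 18.1 pm.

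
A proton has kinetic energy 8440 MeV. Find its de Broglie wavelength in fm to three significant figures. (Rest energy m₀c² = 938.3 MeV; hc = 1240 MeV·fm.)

Total energy E = KE + m₀c² = 8440 + 938.3 = 9378.3 MeV.
(pc)² = E² − (m₀c²)² = (9378.3)² − (938.3)² = 8.707 × 10⁷ MeV², so pc = 9331 MeV.
λ = hc/(pc) = 1240 MeV·fm / 9331 MeV = 0.133 fm.

λ = 0.133 fm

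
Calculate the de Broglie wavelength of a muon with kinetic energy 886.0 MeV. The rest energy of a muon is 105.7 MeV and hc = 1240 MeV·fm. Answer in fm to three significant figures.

λ = 1.26 fm

Total energy E = KE + m₀c² = 886.0 + 105.7 = 991.7 MeV.
(pc)² = E² − (m₀c²)² = (991.7)² − (105.7)² = 9.723 × 10⁵ MeV², so pc = 986.1 MeV.
λ = hc/(pc) = 1240 MeV·fm / 986.1 MeV = 1.26 fm.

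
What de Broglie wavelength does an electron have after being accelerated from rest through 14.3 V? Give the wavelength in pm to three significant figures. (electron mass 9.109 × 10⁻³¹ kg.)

KE = eV = 1.602 × 10⁻¹⁹ × 14.30 = 2.291 × 10⁻¹⁸ J.
p = √(2mKE) = √(2 × 9.109 × 10⁻³¹ × 2.291 × 10⁻¹⁸) = 2.043 × 10⁻²⁴ kg·m/s.
λ = h/p = 6.626 × 10⁻³⁴ / 2.043 × 10⁻²⁴ = 3.24 × 10⁻¹⁰ m = 324 pm.

λ = 324 pm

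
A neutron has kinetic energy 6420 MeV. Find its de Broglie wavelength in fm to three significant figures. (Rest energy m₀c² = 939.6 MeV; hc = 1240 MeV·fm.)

λ = 0.170 fm

Total energy E = KE + m₀c² = 6420 + 939.6 = 7359.6 MeV.
(pc)² = E² − (m₀c²)² = (7359.6)² − (939.6)² = 5.328 × 10⁷ MeV², so pc = 7299 MeV.
λ = hc/(pc) = 1240 MeV·fm / 7299 MeV = 0.170 fm.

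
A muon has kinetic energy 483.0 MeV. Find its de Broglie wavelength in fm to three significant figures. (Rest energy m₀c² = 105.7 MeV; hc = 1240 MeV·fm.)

λ = 2.14 fm

Total energy E = KE + m₀c² = 483.0 + 105.7 = 588.7 MeV.
(pc)² = E² − (m₀c²)² = (588.7)² − (105.7)² = 3.354 × 10⁵ MeV², so pc = 579.1 MeV.
λ = hc/(pc) = 1240 MeV·fm / 579.1 MeV = 2.14 fm.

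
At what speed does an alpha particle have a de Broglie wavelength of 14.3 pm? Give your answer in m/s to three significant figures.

v = 6970 m/s

p = h/λ = 6.626 × 10⁻³⁴ / 1.430 × 10⁻¹¹ = 4.634 × 10⁻²³ kg·m/s.
v = p/m = 4.634 × 10⁻²³ / 6.645 × 10⁻²⁷ = 6.97 × 10³ m/s = 6970 m/s.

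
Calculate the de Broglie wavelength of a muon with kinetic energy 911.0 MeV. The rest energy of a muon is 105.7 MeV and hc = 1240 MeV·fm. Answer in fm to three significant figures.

λ = 1.23 fm

Total energy E = KE + m₀c² = 911.0 + 105.7 = 1016.7 MeV.
(pc)² = E² − (m₀c²)² = (1016.7)² − (105.7)² = 1.023 × 10⁶ MeV², so pc = 1011 MeV.
λ = hc/(pc) = 1240 MeV·fm / 1011 MeV = 1.23 fm.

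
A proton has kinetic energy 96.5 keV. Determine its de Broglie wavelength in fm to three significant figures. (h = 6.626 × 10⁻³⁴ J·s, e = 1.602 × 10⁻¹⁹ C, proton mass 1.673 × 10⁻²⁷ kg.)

λ = 92.1 fm

KE = 96.5 keV = 1.546 × 10⁻¹⁴ J.
p = √(2mKE) = √(2 × 1.673 × 10⁻²⁷ × 1.546 × 10⁻¹⁴) = 7.192 × 10⁻²¹ kg·m/s.
λ = h/p = 6.626 × 10⁻³⁴ / 7.192 × 10⁻²¹ = 9.21 × 10⁻¹⁴ m = 92.1 fm.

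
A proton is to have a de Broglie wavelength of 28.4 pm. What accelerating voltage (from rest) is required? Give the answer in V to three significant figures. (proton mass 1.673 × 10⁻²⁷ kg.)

p = h/λ = 6.626 × 10⁻³⁴ / 2.840 × 10⁻¹¹ = 2.333 × 10⁻²³ kg·m/s.
KE = p²/(2m) = 1.627 × 10⁻¹⁹ J.
V = KE/e = 1.627 × 10⁻¹⁹ / (1.602 × 10⁻¹⁹) = 1.02 V.

V = 1.02 V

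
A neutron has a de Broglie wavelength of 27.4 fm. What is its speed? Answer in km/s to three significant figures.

v = 1.44 × 10⁴ km/s

p = h/λ = 6.626 × 10⁻³⁴ / 2.740 × 10⁻¹⁴ = 2.418 × 10⁻²⁰ kg·m/s.
v = p/m = 2.418 × 10⁻²⁰ / 1.675 × 10⁻²⁷ = 1.44 × 10⁷ m/s = 1.44 × 10⁴ km/s.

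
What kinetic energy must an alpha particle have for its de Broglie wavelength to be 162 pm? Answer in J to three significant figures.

p = h/λ = 6.626 × 10⁻³⁴ / 1.620 × 10⁻¹⁰ = 4.090 × 10⁻²⁴ kg·m/s.
KE = p²/(2m) = (4.090 × 10⁻²⁴)² / (2 × 6.645 × 10⁻²⁷) = 1.259 × 10⁻²¹ J = 1.26 × 10⁻²¹ J.

KE = 1.26 × 10⁻²¹ J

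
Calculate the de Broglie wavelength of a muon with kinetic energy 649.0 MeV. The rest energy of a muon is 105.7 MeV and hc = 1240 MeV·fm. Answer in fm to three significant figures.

λ = 1.66 fm

Total energy E = KE + m₀c² = 649.0 + 105.7 = 754.7 MeV.
(pc)² = E² − (m₀c²)² = (754.7)² − (105.7)² = 5.584 × 10⁵ MeV², so pc = 747.3 MeV.
λ = hc/(pc) = 1240 MeV·fm / 747.3 MeV = 1.66 fm.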